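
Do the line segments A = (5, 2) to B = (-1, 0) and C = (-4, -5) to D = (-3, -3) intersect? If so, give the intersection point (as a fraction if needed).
No (intersection of containing lines falls outside at least one segment)

Parametrize and solve: t = 11/10, s = 12/5. At least one of these is outside [0, 1], so the segments do not intersect.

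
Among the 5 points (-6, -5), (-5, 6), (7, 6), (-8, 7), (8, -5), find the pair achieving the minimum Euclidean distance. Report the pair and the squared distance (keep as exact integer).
Pair = ((-5, 6), (-8, 7)); squared distance = 10

Compute all C(5, 2) = 10 pairwise squared distances (x_i − x_j)² + (y_i − y_j)². The minimum is 10, attained by the pair ((-5, 6), (-8, 7)).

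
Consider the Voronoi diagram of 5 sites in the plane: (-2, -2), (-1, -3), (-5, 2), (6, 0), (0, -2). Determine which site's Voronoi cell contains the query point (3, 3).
Nearest site = (6, 0)

The Voronoi cell of site s contains exactly those query points closer to s than to any other site. Compute squared distances from q = (3, 3) to each site:
  (6 − 3)² + (0 − 3)² = 18
  (0 − 3)² + (-2 − 3)² = 34
  (-2 − 3)² + (-2 − 3)² = 50
  (-1 − 3)² + (-3 − 3)² = 52
  (-5 − 3)² + (2 − 3)² = 65
Minimum is attained by (6, 0), so q lies in its Voronoi cell.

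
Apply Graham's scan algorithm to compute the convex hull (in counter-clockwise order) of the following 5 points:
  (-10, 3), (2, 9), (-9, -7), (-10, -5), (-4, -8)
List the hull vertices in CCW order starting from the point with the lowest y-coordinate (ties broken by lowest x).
Hull (CCW) = [(-4, -8), (2, 9), (-10, 3), (-10, -5), (-9, -7)]

Graham scan procedure:
  1. Find the pivot p₀ = point with lowest y (tie → lowest x): (-4, -8).
  2. Sort the remaining points by polar angle around p₀.
  3. Walk through sorted points, maintaining a stack; pop the top while the last three entries make a non-left turn (cross product ≤ 0).
  4. Final stack is the convex hull in CCW order: (-4, -8), (2, 9), (-10, 3), (-10, -5), (-9, -7).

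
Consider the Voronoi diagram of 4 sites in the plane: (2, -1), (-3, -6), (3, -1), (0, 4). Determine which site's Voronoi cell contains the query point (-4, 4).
Nearest site = (0, 4)

The Voronoi cell of site s contains exactly those query points closer to s than to any other site. Compute squared distances from q = (-4, 4) to each site:
  (0 − -4)² + (4 − 4)² = 16
  (2 − -4)² + (-1 − 4)² = 61
  (3 − -4)² + (-1 − 4)² = 74
  (-3 − -4)² + (-6 − 4)² = 101
Minimum is attained by (0, 4), so q lies in its Voronoi cell.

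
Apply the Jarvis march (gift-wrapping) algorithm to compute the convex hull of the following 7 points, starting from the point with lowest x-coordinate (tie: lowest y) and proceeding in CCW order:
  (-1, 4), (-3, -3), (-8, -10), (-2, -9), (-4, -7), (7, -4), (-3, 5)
Hull (CCW) = [(-8, -10), (-2, -9), (7, -4), (-1, 4), (-3, 5)]

Jarvis march: at each step, from the current hull vertex p, select the next vertex q as the point such that every other point lies strictly to the left of (or on) the directed line p → q. (Equivalently: for every other point r, the cross product (q − p) × (r − p) ≥ 0.)
Starting point (lowest x, tie lowest y): (-8, -10). Wrap until returning to start. Resulting hull: (-8, -10), (-2, -9), (7, -4), (-1, 4), (-3, 5).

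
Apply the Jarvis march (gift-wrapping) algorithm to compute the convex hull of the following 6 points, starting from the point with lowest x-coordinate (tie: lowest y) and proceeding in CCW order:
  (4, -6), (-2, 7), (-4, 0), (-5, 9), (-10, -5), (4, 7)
Hull (CCW) = [(-10, -5), (4, -6), (4, 7), (-5, 9)]

Jarvis march: at each step, from the current hull vertex p, select the next vertex q as the point such that every other point lies strictly to the left of (or on) the directed line p → q. (Equivalently: for every other point r, the cross product (q − p) × (r − p) ≥ 0.)
Starting point (lowest x, tie lowest y): (-10, -5). Wrap until returning to start. Resulting hull: (-10, -5), (4, -6), (4, 7), (-5, 9).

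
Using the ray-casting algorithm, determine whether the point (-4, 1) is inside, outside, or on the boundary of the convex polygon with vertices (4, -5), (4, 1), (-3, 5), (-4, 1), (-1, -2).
The point (-4, 1) lies on the polygon boundary

Boundary check: the query satisfies the collinearity and bounding-box conditions for some polygon edge, so it lies exactly on the boundary.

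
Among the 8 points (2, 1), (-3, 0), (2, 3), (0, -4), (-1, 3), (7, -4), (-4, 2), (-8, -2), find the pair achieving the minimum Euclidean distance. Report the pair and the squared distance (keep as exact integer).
Pair = ((2, 1), (2, 3)); squared distance = 4

Compute all C(8, 2) = 28 pairwise squared distances (x_i − x_j)² + (y_i − y_j)². The minimum is 4, attained by the pair ((2, 1), (2, 3)).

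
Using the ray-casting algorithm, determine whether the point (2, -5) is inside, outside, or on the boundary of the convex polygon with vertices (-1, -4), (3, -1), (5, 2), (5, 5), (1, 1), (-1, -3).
The point (2, -5) lies strictly outside the polygon

Cast a horizontal ray to the right from the query point and count how many polygon edges it crosses (each edge strictly once or zero times, handled with the usual half-open convention). 
Parity of crossings → even ⇒ outside.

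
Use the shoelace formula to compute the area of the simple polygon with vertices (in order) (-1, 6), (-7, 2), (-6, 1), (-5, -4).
Area = 20

Shoelace formula: Area = (1/2) |Σ_i (x_i · y_{i+1} − x_{i+1} · y_i)| (indices mod n). Compute each cross term:
  (-1)(2) − (-7)(6) = 40
  (-7)(1) − (-6)(2) = 5
  (-6)(-4) − (-5)(1) = 29
  (-5)(6) − (-1)(-4) = -34
Sum = 40, so (signed) Area = 40/2 = 20, |Area| = 20.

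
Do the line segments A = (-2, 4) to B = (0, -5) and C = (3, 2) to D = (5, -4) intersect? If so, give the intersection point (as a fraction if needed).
No (intersection of containing lines falls outside at least one segment)

Parametrize and solve: t = -13/3, s = -41/6. At least one of these is outside [0, 1], so the segments do not intersect.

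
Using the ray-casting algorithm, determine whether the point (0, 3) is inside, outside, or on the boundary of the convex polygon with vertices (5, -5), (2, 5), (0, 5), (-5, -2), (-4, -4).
The point (0, 3) lies strictly inside the polygon

Cast a horizontal ray to the right from the query point and count how many polygon edges it crosses (each edge strictly once or zero times, handled with the usual half-open convention). 
Parity of crossings → odd ⇒ inside.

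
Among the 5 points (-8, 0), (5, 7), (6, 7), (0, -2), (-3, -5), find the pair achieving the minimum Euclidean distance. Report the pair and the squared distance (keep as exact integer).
Pair = ((5, 7), (6, 7)); squared distance = 1

Compute all C(5, 2) = 10 pairwise squared distances (x_i − x_j)² + (y_i − y_j)². The minimum is 1, attained by the pair ((5, 7), (6, 7)).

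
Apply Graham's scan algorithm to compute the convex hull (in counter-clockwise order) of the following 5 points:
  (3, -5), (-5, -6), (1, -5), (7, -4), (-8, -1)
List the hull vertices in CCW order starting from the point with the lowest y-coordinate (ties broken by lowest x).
Hull (CCW) = [(-5, -6), (3, -5), (7, -4), (-8, -1)]

Graham scan procedure:
  1. Find the pivot p₀ = point with lowest y (tie → lowest x): (-5, -6).
  2. Sort the remaining points by polar angle around p₀.
  3. Walk through sorted points, maintaining a stack; pop the top while the last three entries make a non-left turn (cross product ≤ 0).
  4. Final stack is the convex hull in CCW order: (-5, -6), (3, -5), (7, -4), (-8, -1).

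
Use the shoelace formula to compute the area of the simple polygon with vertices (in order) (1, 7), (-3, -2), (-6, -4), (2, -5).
Area = 38

Shoelace formula: Area = (1/2) |Σ_i (x_i · y_{i+1} − x_{i+1} · y_i)| (indices mod n). Compute each cross term:
  (1)(-2) − (-3)(7) = 19
  (-3)(-4) − (-6)(-2) = 0
  (-6)(-5) − (2)(-4) = 38
  (2)(7) − (1)(-5) = 19
Sum = 76, so (signed) Area = 76/2 = 38, |Area| = 38.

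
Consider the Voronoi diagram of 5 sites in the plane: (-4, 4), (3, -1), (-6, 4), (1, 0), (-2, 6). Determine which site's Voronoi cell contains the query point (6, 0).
Nearest site = (3, -1)

The Voronoi cell of site s contains exactly those query points closer to s than to any other site. Compute squared distances from q = (6, 0) to each site:
  (3 − 6)² + (-1 − 0)² = 10
  (1 − 6)² + (0 − 0)² = 25
  (-2 − 6)² + (6 − 0)² = 100
  (-4 − 6)² + (4 − 0)² = 116
  (-6 − 6)² + (4 − 0)² = 160
Minimum is attained by (3, -1), so q lies in its Voronoi cell.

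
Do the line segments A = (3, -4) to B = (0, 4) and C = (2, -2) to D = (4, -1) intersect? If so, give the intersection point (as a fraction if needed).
Yes; intersection at (42/19, -36/19) (t = 5/19 on AB, s = 2/19 on CD)

Parametrize AB as A + t(B − A) = (3 + -3 t, -4 + 8 t) and CD as C + s(D − C) = (2 + 2 s, -2 + 1 s). Solve the linear system for (t, s). Determinant = 19 ≠ 0, so a unique intersection of the containing lines exists. Solution: t = 5/19, s = 2/19 — both in [0, 1], so the segments cross. Intersection point: (42/19, -36/19).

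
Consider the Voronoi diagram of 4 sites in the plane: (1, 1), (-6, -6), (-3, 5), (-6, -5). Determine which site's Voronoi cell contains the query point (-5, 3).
Nearest site = (-3, 5)

The Voronoi cell of site s contains exactly those query points closer to s than to any other site. Compute squared distances from q = (-5, 3) to each site:
  (-3 − -5)² + (5 − 3)² = 8
  (1 − -5)² + (1 − 3)² = 40
  (-6 − -5)² + (-5 − 3)² = 65
  (-6 − -5)² + (-6 − 3)² = 82
Minimum is attained by (-3, 5), so q lies in its Voronoi cell.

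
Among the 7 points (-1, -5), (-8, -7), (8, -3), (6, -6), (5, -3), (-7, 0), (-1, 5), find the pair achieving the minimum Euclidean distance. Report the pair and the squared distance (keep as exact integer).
Pair = ((8, -3), (5, -3)); squared distance = 9

Compute all C(7, 2) = 21 pairwise squared distances (x_i − x_j)² + (y_i − y_j)². The minimum is 9, attained by the pair ((8, -3), (5, -3)).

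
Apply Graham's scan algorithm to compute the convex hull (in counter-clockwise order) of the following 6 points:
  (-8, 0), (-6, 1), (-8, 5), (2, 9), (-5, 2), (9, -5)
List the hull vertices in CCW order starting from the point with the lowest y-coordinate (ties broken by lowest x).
Hull (CCW) = [(9, -5), (2, 9), (-8, 5), (-8, 0)]

Graham scan procedure:
  1. Find the pivot p₀ = point with lowest y (tie → lowest x): (9, -5).
  2. Sort the remaining points by polar angle around p₀.
  3. Walk through sorted points, maintaining a stack; pop the top while the last three entries make a non-left turn (cross product ≤ 0).
  4. Final stack is the convex hull in CCW order: (9, -5), (2, 9), (-8, 5), (-8, 0).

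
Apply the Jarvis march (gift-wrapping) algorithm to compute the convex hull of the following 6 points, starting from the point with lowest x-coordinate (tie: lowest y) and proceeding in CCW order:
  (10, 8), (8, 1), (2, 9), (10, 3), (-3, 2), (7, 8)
Hull (CCW) = [(-3, 2), (8, 1), (10, 3), (10, 8), (2, 9)]

Jarvis march: at each step, from the current hull vertex p, select the next vertex q as the point such that every other point lies strictly to the left of (or on) the directed line p → q. (Equivalently: for every other point r, the cross product (q − p) × (r − p) ≥ 0.)
Starting point (lowest x, tie lowest y): (-3, 2). Wrap until returning to start. Resulting hull: (-3, 2), (8, 1), (10, 3), (10, 8), (2, 9).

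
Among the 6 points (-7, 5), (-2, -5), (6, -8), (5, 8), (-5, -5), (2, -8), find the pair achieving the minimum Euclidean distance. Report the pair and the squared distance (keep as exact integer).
Pair = ((-2, -5), (-5, -5)); squared distance = 9

Compute all C(6, 2) = 15 pairwise squared distances (x_i − x_j)² + (y_i − y_j)². The minimum is 9, attained by the pair ((-2, -5), (-5, -5)).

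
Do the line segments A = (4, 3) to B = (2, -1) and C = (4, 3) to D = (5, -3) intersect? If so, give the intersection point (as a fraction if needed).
Yes; intersection at (4, 3) (t = 0 on AB, s = 0 on CD)

Parametrize AB as A + t(B − A) = (4 + -2 t, 3 + -4 t) and CD as C + s(D − C) = (4 + 1 s, 3 + -6 s). Solve the linear system for (t, s). Determinant = -16 ≠ 0, so a unique intersection of the containing lines exists. Solution: t = 0, s = 0 — both in [0, 1], so the segments cross. Intersection point: (4, 3).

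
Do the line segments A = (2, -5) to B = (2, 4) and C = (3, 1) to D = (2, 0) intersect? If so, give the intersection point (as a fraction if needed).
Yes; intersection at (2, 0) (t = 5/9 on AB, s = 1 on CD)

Parametrize AB as A + t(B − A) = (2 + 0 t, -5 + 9 t) and CD as C + s(D − C) = (3 + -1 s, 1 + -1 s). Solve the linear system for (t, s). Determinant = -9 ≠ 0, so a unique intersection of the containing lines exists. Solution: t = 5/9, s = 1 — both in [0, 1], so the segments cross. Intersection point: (2, 0).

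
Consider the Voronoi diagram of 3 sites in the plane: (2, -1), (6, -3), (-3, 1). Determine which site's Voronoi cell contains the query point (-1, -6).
Nearest site = (2, -1)

The Voronoi cell of site s contains exactly those query points closer to s than to any other site. Compute squared distances from q = (-1, -6) to each site:
  (2 − -1)² + (-1 − -6)² = 34
  (-3 − -1)² + (1 − -6)² = 53
  (6 − -1)² + (-3 − -6)² = 58
Minimum is attained by (2, -1), so q lies in its Voronoi cell.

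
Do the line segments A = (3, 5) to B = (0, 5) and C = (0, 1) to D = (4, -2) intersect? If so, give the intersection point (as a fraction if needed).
No (intersection of containing lines falls outside at least one segment)

Parametrize and solve: t = 25/9, s = -4/3. At least one of these is outside [0, 1], so the segments do not intersect.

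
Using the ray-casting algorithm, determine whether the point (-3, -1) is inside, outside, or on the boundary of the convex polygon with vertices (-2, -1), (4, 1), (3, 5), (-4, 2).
The point (-3, -1) lies strictly outside the polygon

Cast a horizontal ray to the right from the query point and count how many polygon edges it crosses (each edge strictly once or zero times, handled with the usual half-open convention). 
Parity of crossings → even ⇒ outside.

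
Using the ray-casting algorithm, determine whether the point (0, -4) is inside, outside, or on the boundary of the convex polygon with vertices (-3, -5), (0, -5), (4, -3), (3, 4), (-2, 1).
The point (0, -4) lies strictly inside the polygon

Cast a horizontal ray to the right from the query point and count how many polygon edges it crosses (each edge strictly once or zero times, handled with the usual half-open convention). 
Parity of crossings → odd ⇒ inside.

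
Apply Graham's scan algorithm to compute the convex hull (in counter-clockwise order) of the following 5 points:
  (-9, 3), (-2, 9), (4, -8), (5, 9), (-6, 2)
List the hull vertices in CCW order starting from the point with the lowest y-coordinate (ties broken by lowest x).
Hull (CCW) = [(4, -8), (5, 9), (-2, 9), (-9, 3)]

Graham scan procedure:
  1. Find the pivot p₀ = point with lowest y (tie → lowest x): (4, -8).
  2. Sort the remaining points by polar angle around p₀.
  3. Walk through sorted points, maintaining a stack; pop the top while the last three entries make a non-left turn (cross product ≤ 0).
  4. Final stack is the convex hull in CCW order: (4, -8), (5, 9), (-2, 9), (-9, 3).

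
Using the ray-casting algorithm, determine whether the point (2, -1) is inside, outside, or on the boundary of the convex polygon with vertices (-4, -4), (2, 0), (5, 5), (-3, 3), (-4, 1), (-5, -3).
The point (2, -1) lies strictly outside the polygon

Cast a horizontal ray to the right from the query point and count how many polygon edges it crosses (each edge strictly once or zero times, handled with the usual half-open convention). 
Parity of crossings → even ⇒ outside.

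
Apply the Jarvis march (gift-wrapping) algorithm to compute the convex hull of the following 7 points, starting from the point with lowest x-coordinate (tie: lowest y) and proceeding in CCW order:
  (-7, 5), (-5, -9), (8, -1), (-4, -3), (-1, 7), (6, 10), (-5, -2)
Hull (CCW) = [(-7, 5), (-5, -9), (8, -1), (6, 10)]

Jarvis march: at each step, from the current hull vertex p, select the next vertex q as the point such that every other point lies strictly to the left of (or on) the directed line p → q. (Equivalently: for every other point r, the cross product (q − p) × (r − p) ≥ 0.)
Starting point (lowest x, tie lowest y): (-7, 5). Wrap until returning to start. Resulting hull: (-7, 5), (-5, -9), (8, -1), (6, 10).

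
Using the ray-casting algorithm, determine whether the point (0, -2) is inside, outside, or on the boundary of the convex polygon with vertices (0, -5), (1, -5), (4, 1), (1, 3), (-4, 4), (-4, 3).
The point (0, -2) lies strictly inside the polygon

Cast a horizontal ray to the right from the query point and count how many polygon edges it crosses (each edge strictly once or zero times, handled with the usual half-open convention). 
Parity of crossings → odd ⇒ inside.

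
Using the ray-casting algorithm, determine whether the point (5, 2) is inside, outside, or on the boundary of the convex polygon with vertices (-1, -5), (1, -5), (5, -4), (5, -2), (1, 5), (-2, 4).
The point (5, 2) lies strictly outside the polygon

Cast a horizontal ray to the right from the query point and count how many polygon edges it crosses (each edge strictly once or zero times, handled with the usual half-open convention). 
Parity of crossings → even ⇒ outside.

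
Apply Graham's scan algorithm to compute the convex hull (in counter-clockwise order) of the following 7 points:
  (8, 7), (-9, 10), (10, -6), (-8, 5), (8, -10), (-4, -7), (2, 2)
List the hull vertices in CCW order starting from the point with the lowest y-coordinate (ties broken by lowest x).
Hull (CCW) = [(8, -10), (10, -6), (8, 7), (-9, 10), (-8, 5), (-4, -7)]

Graham scan procedure:
  1. Find the pivot p₀ = point with lowest y (tie → lowest x): (8, -10).
  2. Sort the remaining points by polar angle around p₀.
  3. Walk through sorted points, maintaining a stack; pop the top while the last three entries make a non-left turn (cross product ≤ 0).
  4. Final stack is the convex hull in CCW order: (8, -10), (10, -6), (8, 7), (-9, 10), (-8, 5), (-4, -7).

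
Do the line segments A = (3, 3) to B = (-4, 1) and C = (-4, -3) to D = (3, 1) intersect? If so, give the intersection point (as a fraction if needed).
No (intersection of containing lines falls outside at least one segment)

Parametrize and solve: t = -1, s = 2. At least one of these is outside [0, 1], so the segments do not intersect.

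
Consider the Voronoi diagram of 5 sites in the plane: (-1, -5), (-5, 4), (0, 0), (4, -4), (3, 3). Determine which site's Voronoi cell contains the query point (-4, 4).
Nearest site = (-5, 4)

The Voronoi cell of site s contains exactly those query points closer to s than to any other site. Compute squared distances from q = (-4, 4) to each site:
  (-5 − -4)² + (4 − 4)² = 1
  (0 − -4)² + (0 − 4)² = 32
  (3 − -4)² + (3 − 4)² = 50
  (-1 − -4)² + (-5 − 4)² = 90
  (4 − -4)² + (-4 − 4)² = 128
Minimum is attained by (-5, 4), so q lies in its Voronoi cell.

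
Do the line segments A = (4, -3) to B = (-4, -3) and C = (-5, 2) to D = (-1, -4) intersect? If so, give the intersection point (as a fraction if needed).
Yes; intersection at (-5/3, -3) (t = 17/24 on AB, s = 5/6 on CD)

Parametrize AB as A + t(B − A) = (4 + -8 t, -3 + 0 t) and CD as C + s(D − C) = (-5 + 4 s, 2 + -6 s). Solve the linear system for (t, s). Determinant = -48 ≠ 0, so a unique intersection of the containing lines exists. Solution: t = 17/24, s = 5/6 — both in [0, 1], so the segments cross. Intersection point: (-5/3, -3).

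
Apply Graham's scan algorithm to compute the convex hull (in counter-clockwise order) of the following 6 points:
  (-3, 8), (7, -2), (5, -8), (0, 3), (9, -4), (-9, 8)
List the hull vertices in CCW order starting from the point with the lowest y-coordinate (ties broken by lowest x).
Hull (CCW) = [(5, -8), (9, -4), (-3, 8), (-9, 8)]

Graham scan procedure:
  1. Find the pivot p₀ = point with lowest y (tie → lowest x): (5, -8).
  2. Sort the remaining points by polar angle around p₀.
  3. Walk through sorted points, maintaining a stack; pop the top while the last three entries make a non-left turn (cross product ≤ 0).
  4. Final stack is the convex hull in CCW order: (5, -8), (9, -4), (-3, 8), (-9, 8).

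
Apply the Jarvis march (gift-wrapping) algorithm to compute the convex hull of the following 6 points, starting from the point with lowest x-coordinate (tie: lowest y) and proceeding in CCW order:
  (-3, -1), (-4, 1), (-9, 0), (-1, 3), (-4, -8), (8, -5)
Hull (CCW) = [(-9, 0), (-4, -8), (8, -5), (-1, 3)]

Jarvis march: at each step, from the current hull vertex p, select the next vertex q as the point such that every other point lies strictly to the left of (or on) the directed line p → q. (Equivalently: for every other point r, the cross product (q − p) × (r − p) ≥ 0.)
Starting point (lowest x, tie lowest y): (-9, 0). Wrap until returning to start. Resulting hull: (-9, 0), (-4, -8), (8, -5), (-1, 3).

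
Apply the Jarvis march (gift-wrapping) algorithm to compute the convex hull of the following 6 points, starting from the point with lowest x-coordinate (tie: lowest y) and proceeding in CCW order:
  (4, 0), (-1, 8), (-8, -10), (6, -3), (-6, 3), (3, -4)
Hull (CCW) = [(-8, -10), (6, -3), (-1, 8), (-6, 3)]

Jarvis march: at each step, from the current hull vertex p, select the next vertex q as the point such that every other point lies strictly to the left of (or on) the directed line p → q. (Equivalently: for every other point r, the cross product (q − p) × (r − p) ≥ 0.)
Starting point (lowest x, tie lowest y): (-8, -10). Wrap until returning to start. Resulting hull: (-8, -10), (6, -3), (-1, 8), (-6, 3).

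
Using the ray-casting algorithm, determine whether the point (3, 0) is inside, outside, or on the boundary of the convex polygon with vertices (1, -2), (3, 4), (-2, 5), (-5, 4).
The point (3, 0) lies strictly outside the polygon

Cast a horizontal ray to the right from the query point and count how many polygon edges it crosses (each edge strictly once or zero times, handled with the usual half-open convention). 
Parity of crossings → even ⇒ outside.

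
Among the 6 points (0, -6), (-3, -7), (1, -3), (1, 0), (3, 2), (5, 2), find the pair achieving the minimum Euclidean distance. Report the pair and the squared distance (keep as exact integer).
Pair = ((3, 2), (5, 2)); squared distance = 4

Compute all C(6, 2) = 15 pairwise squared distances (x_i − x_j)² + (y_i − y_j)². The minimum is 4, attained by the pair ((3, 2), (5, 2)).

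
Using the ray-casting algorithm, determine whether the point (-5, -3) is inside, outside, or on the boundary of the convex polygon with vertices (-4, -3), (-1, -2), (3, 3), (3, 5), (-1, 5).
The point (-5, -3) lies strictly outside the polygon

Cast a horizontal ray to the right from the query point and count how many polygon edges it crosses (each edge strictly once or zero times, handled with the usual half-open convention). 
Parity of crossings → even ⇒ outside.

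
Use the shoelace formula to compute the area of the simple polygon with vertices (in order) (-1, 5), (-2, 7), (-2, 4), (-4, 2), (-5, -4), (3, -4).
Area = 45

Shoelace formula: Area = (1/2) |Σ_i (x_i · y_{i+1} − x_{i+1} · y_i)| (indices mod n). Compute each cross term:
  (-1)(7) − (-2)(5) = 3
  (-2)(4) − (-2)(7) = 6
  (-2)(2) − (-4)(4) = 12
  (-4)(-4) − (-5)(2) = 26
  (-5)(-4) − (3)(-4) = 32
  (3)(5) − (-1)(-4) = 11
Sum = 90, so (signed) Area = 90/2 = 45, |Area| = 45.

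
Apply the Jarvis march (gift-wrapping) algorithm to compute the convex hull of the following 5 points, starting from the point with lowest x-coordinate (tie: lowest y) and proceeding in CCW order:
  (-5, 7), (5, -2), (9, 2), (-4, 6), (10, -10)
Hull (CCW) = [(-5, 7), (10, -10), (9, 2)]

Jarvis march: at each step, from the current hull vertex p, select the next vertex q as the point such that every other point lies strictly to the left of (or on) the directed line p → q. (Equivalently: for every other point r, the cross product (q − p) × (r − p) ≥ 0.)
Starting point (lowest x, tie lowest y): (-5, 7). Wrap until returning to start. Resulting hull: (-5, 7), (10, -10), (9, 2).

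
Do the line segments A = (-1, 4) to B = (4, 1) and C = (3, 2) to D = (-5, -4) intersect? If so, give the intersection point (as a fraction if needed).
Yes; intersection at (73/27, 16/9) (t = 20/27 on AB, s = 1/27 on CD)

Parametrize AB as A + t(B − A) = (-1 + 5 t, 4 + -3 t) and CD as C + s(D − C) = (3 + -8 s, 2 + -6 s). Solve the linear system for (t, s). Determinant = 54 ≠ 0, so a unique intersection of the containing lines exists. Solution: t = 20/27, s = 1/27 — both in [0, 1], so the segments cross. Intersection point: (73/27, 16/9).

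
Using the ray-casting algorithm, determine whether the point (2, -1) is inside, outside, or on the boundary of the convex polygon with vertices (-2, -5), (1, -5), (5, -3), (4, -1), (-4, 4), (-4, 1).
The point (2, -1) lies strictly inside the polygon

Cast a horizontal ray to the right from the query point and count how many polygon edges it crosses (each edge strictly once or zero times, handled with the usual half-open convention). 
Parity of crossings → odd ⇒ inside.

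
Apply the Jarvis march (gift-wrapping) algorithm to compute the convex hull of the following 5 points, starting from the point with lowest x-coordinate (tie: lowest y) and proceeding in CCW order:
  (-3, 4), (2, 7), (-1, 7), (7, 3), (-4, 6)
Hull (CCW) = [(-4, 6), (-3, 4), (7, 3), (2, 7), (-1, 7)]

Jarvis march: at each step, from the current hull vertex p, select the next vertex q as the point such that every other point lies strictly to the left of (or on) the directed line p → q. (Equivalently: for every other point r, the cross product (q − p) × (r − p) ≥ 0.)
Starting point (lowest x, tie lowest y): (-4, 6). Wrap until returning to start. Resulting hull: (-4, 6), (-3, 4), (7, 3), (2, 7), (-1, 7).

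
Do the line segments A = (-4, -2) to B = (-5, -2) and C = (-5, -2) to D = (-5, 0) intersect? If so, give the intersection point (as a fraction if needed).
Yes; intersection at (-5, -2) (t = 1 on AB, s = 0 on CD)

Parametrize AB as A + t(B − A) = (-4 + -1 t, -2 + 0 t) and CD as C + s(D − C) = (-5 + 0 s, -2 + 2 s). Solve the linear system for (t, s). Determinant = 2 ≠ 0, so a unique intersection of the containing lines exists. Solution: t = 1, s = 0 — both in [0, 1], so the segments cross. Intersection point: (-5, -2).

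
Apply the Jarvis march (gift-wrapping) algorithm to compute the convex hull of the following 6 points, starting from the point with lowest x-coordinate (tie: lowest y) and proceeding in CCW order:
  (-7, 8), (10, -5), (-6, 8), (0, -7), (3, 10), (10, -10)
Hull (CCW) = [(-7, 8), (0, -7), (10, -10), (10, -5), (3, 10)]

Jarvis march: at each step, from the current hull vertex p, select the next vertex q as the point such that every other point lies strictly to the left of (or on) the directed line p → q. (Equivalently: for every other point r, the cross product (q − p) × (r − p) ≥ 0.)
Starting point (lowest x, tie lowest y): (-7, 8). Wrap until returning to start. Resulting hull: (-7, 8), (0, -7), (10, -10), (10, -5), (3, 10).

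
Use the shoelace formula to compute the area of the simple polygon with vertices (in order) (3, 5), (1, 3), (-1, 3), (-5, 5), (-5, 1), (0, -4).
Area = 36

Shoelace formula: Area = (1/2) |Σ_i (x_i · y_{i+1} − x_{i+1} · y_i)| (indices mod n). Compute each cross term:
  (3)(3) − (1)(5) = 4
  (1)(3) − (-1)(3) = 6
  (-1)(5) − (-5)(3) = 10
  (-5)(1) − (-5)(5) = 20
  (-5)(-4) − (0)(1) = 20
  (0)(5) − (3)(-4) = 12
Sum = 72, so (signed) Area = 72/2 = 36, |Area| = 36.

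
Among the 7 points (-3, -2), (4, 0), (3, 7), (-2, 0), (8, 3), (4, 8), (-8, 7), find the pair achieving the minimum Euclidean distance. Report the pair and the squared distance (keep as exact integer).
Pair = ((3, 7), (4, 8)); squared distance = 2

Compute all C(7, 2) = 21 pairwise squared distances (x_i − x_j)² + (y_i − y_j)². The minimum is 2, attained by the pair ((3, 7), (4, 8)).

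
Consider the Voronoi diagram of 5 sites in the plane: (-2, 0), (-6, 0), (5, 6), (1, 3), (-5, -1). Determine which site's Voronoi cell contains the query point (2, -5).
Nearest site = (-2, 0)

The Voronoi cell of site s contains exactly those query points closer to s than to any other site. Compute squared distances from q = (2, -5) to each site:
  (-2 − 2)² + (0 − -5)² = 41
  (-5 − 2)² + (-1 − -5)² = 65
  (1 − 2)² + (3 − -5)² = 65
  (-6 − 2)² + (0 − -5)² = 89
  (5 − 2)² + (6 − -5)² = 130
Minimum is attained by (-2, 0), so q lies in its Voronoi cell.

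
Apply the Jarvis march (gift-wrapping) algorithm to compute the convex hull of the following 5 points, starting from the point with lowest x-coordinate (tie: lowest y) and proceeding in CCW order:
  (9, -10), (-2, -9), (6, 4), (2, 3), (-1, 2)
Hull (CCW) = [(-2, -9), (9, -10), (6, 4), (2, 3), (-1, 2)]

Jarvis march: at each step, from the current hull vertex p, select the next vertex q as the point such that every other point lies strictly to the left of (or on) the directed line p → q. (Equivalently: for every other point r, the cross product (q − p) × (r − p) ≥ 0.)
Starting point (lowest x, tie lowest y): (-2, -9). Wrap until returning to start. Resulting hull: (-2, -9), (9, -10), (6, 4), (2, 3), (-1, 2).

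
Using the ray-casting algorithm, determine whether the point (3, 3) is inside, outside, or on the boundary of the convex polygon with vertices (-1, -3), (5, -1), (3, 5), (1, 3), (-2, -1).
The point (3, 3) lies strictly inside the polygon

Cast a horizontal ray to the right from the query point and count how many polygon edges it crosses (each edge strictly once or zero times, handled with the usual half-open convention). 
Parity of crossings → odd ⇒ inside.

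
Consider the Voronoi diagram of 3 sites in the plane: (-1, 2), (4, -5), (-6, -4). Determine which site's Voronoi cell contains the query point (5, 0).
Nearest site = (4, -5)

The Voronoi cell of site s contains exactly those query points closer to s than to any other site. Compute squared distances from q = (5, 0) to each site:
  (4 − 5)² + (-5 − 0)² = 26
  (-1 − 5)² + (2 − 0)² = 40
  (-6 − 5)² + (-4 − 0)² = 137
Minimum is attained by (4, -5), so q lies in its Voronoi cell.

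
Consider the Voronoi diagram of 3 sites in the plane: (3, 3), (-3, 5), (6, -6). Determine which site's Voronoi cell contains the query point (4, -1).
Nearest site = (3, 3)

The Voronoi cell of site s contains exactly those query points closer to s than to any other site. Compute squared distances from q = (4, -1) to each site:
  (3 − 4)² + (3 − -1)² = 17
  (6 − 4)² + (-6 − -1)² = 29
  (-3 − 4)² + (5 − -1)² = 85
Minimum is attained by (3, 3), so q lies in its Voronoi cell.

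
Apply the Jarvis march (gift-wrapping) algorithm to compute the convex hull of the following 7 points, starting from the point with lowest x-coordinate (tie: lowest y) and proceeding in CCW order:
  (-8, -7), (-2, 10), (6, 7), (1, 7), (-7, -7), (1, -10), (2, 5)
Hull (CCW) = [(-8, -7), (1, -10), (6, 7), (-2, 10)]

Jarvis march: at each step, from the current hull vertex p, select the next vertex q as the point such that every other point lies strictly to the left of (or on) the directed line p → q. (Equivalently: for every other point r, the cross product (q − p) × (r − p) ≥ 0.)
Starting point (lowest x, tie lowest y): (-8, -7). Wrap until returning to start. Resulting hull: (-8, -7), (1, -10), (6, 7), (-2, 10).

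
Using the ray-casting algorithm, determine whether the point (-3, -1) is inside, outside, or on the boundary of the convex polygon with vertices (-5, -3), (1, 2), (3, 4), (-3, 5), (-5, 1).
The point (-3, -1) lies strictly inside the polygon

Cast a horizontal ray to the right from the query point and count how many polygon edges it crosses (each edge strictly once or zero times, handled with the usual half-open convention). 
Parity of crossings → odd ⇒ inside.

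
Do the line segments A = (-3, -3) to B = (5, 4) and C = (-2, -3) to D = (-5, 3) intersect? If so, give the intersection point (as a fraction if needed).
Yes; intersection at (-53/23, -55/23) (t = 2/23 on AB, s = 7/69 on CD)

Parametrize AB as A + t(B − A) = (-3 + 8 t, -3 + 7 t) and CD as C + s(D − C) = (-2 + -3 s, -3 + 6 s). Solve the linear system for (t, s). Determinant = -69 ≠ 0, so a unique intersection of the containing lines exists. Solution: t = 2/23, s = 7/69 — both in [0, 1], so the segments cross. Intersection point: (-53/23, -55/23).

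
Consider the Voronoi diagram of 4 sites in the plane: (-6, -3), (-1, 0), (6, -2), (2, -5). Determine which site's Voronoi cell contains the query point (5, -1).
Nearest site = (6, -2)

The Voronoi cell of site s contains exactly those query points closer to s than to any other site. Compute squared distances from q = (5, -1) to each site:
  (6 − 5)² + (-2 − -1)² = 2
  (2 − 5)² + (-5 − -1)² = 25
  (-1 − 5)² + (0 − -1)² = 37
  (-6 − 5)² + (-3 − -1)² = 125
Minimum is attained by (6, -2), so q lies in its Voronoi cell.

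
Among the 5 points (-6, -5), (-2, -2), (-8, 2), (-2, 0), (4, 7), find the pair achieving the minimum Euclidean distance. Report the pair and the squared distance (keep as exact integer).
Pair = ((-2, -2), (-2, 0)); squared distance = 4

Compute all C(5, 2) = 10 pairwise squared distances (x_i − x_j)² + (y_i − y_j)². The minimum is 4, attained by the pair ((-2, -2), (-2, 0)).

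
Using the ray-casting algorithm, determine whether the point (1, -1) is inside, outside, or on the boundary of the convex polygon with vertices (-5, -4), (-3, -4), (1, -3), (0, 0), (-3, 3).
The point (1, -1) lies strictly outside the polygon

Cast a horizontal ray to the right from the query point and count how many polygon edges it crosses (each edge strictly once or zero times, handled with the usual half-open convention). 
Parity of crossings → even ⇒ outside.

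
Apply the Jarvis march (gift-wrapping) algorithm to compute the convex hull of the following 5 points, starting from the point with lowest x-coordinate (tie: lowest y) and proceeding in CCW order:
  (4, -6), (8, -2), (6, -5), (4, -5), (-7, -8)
Hull (CCW) = [(-7, -8), (4, -6), (6, -5), (8, -2)]

Jarvis march: at each step, from the current hull vertex p, select the next vertex q as the point such that every other point lies strictly to the left of (or on) the directed line p → q. (Equivalently: for every other point r, the cross product (q − p) × (r − p) ≥ 0.)
Starting point (lowest x, tie lowest y): (-7, -8). Wrap until returning to start. Resulting hull: (-7, -8), (4, -6), (6, -5), (8, -2).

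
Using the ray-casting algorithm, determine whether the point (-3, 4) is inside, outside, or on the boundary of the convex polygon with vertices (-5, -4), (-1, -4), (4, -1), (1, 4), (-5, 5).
The point (-3, 4) lies strictly inside the polygon

Cast a horizontal ray to the right from the query point and count how many polygon edges it crosses (each edge strictly once or zero times, handled with the usual half-open convention). 
Parity of crossings → odd ⇒ inside.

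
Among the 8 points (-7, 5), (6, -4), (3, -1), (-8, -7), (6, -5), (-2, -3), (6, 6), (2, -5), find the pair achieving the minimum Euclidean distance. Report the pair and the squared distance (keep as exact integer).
Pair = ((6, -4), (6, -5)); squared distance = 1

Compute all C(8, 2) = 28 pairwise squared distances (x_i − x_j)² + (y_i − y_j)². The minimum is 1, attained by the pair ((6, -4), (6, -5)).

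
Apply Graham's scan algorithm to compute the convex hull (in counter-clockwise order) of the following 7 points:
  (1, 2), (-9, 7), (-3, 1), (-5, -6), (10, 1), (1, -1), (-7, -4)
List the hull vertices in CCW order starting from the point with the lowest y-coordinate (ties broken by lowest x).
Hull (CCW) = [(-5, -6), (10, 1), (-9, 7), (-7, -4)]

Graham scan procedure:
  1. Find the pivot p₀ = point with lowest y (tie → lowest x): (-5, -6).
  2. Sort the remaining points by polar angle around p₀.
  3. Walk through sorted points, maintaining a stack; pop the top while the last three entries make a non-left turn (cross product ≤ 0).
  4. Final stack is the convex hull in CCW order: (-5, -6), (10, 1), (-9, 7), (-7, -4).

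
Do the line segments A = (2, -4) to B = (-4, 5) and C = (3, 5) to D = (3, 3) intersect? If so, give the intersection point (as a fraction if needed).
No (intersection of containing lines falls outside at least one segment)

Parametrize and solve: t = -1/6, s = 21/4. At least one of these is outside [0, 1], so the segments do not intersect.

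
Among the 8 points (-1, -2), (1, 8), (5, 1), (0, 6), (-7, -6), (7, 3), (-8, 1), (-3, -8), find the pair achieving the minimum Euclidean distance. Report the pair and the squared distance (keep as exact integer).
Pair = ((1, 8), (0, 6)); squared distance = 5

Compute all C(8, 2) = 28 pairwise squared distances (x_i − x_j)² + (y_i − y_j)². The minimum is 5, attained by the pair ((1, 8), (0, 6)).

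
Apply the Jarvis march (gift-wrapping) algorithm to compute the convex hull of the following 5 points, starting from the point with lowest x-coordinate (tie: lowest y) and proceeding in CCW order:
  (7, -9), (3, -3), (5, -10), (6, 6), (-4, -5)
Hull (CCW) = [(-4, -5), (5, -10), (7, -9), (6, 6)]

Jarvis march: at each step, from the current hull vertex p, select the next vertex q as the point such that every other point lies strictly to the left of (or on) the directed line p → q. (Equivalently: for every other point r, the cross product (q − p) × (r − p) ≥ 0.)
Starting point (lowest x, tie lowest y): (-4, -5). Wrap until returning to start. Resulting hull: (-4, -5), (5, -10), (7, -9), (6, 6).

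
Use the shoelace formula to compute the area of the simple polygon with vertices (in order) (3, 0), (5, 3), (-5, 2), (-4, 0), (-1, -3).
Area = 63/2

Shoelace formula: Area = (1/2) |Σ_i (x_i · y_{i+1} − x_{i+1} · y_i)| (indices mod n). Compute each cross term:
  (3)(3) − (5)(0) = 9
  (5)(2) − (-5)(3) = 25
  (-5)(0) − (-4)(2) = 8
  (-4)(-3) − (-1)(0) = 12
  (-1)(0) − (3)(-3) = 9
Sum = 63, so (signed) Area = 63/2 = 63/2, |Area| = 63/2.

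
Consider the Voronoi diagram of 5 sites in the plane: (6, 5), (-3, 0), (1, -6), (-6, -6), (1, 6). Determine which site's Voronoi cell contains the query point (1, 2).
Nearest site = (1, 6)

The Voronoi cell of site s contains exactly those query points closer to s than to any other site. Compute squared distances from q = (1, 2) to each site:
  (1 − 1)² + (6 − 2)² = 16
  (-3 − 1)² + (0 − 2)² = 20
  (6 − 1)² + (5 − 2)² = 34
  (1 − 1)² + (-6 − 2)² = 64
  (-6 − 1)² + (-6 − 2)² = 113
Minimum is attained by (1, 6), so q lies in its Voronoi cell.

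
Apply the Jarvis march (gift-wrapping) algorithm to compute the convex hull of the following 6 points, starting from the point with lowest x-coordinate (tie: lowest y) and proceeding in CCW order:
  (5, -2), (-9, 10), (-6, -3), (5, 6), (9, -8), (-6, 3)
Hull (CCW) = [(-9, 10), (-6, -3), (9, -8), (5, 6)]

Jarvis march: at each step, from the current hull vertex p, select the next vertex q as the point such that every other point lies strictly to the left of (or on) the directed line p → q. (Equivalently: for every other point r, the cross product (q − p) × (r − p) ≥ 0.)
Starting point (lowest x, tie lowest y): (-9, 10). Wrap until returning to start. Resulting hull: (-9, 10), (-6, -3), (9, -8), (5, 6).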